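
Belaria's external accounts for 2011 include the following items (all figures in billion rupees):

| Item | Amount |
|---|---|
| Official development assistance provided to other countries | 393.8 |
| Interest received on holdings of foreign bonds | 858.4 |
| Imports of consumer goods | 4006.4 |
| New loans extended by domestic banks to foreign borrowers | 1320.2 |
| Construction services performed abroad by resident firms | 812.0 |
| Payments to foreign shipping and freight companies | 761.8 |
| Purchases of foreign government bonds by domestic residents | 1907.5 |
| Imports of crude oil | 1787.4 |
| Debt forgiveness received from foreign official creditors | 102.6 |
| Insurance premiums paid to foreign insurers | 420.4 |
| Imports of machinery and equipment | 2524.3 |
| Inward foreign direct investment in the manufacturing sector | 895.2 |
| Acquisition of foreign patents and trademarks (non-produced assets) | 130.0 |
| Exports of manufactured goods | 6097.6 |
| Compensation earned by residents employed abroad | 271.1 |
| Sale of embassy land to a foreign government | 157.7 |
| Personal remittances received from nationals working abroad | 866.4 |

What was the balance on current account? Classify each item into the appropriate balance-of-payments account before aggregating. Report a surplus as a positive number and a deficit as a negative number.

-988.6

Goods: -1787.4 - 2524.3 - 4006.4 + 6097.6 = -2220.5
Services: -420.4 + 812.0 - 761.8 = -370.2
Primary income: 271.1 + 858.4 = 1129.5
Secondary income: 866.4 - 393.8 = 472.6
Current account = (-2220.5) + (-370.2) + 1129.5 + 472.6 = -988.6
(Excluded from the current account — financial account: new loans extended by domestic banks to foreign borrowers 1320.2, purchases of foreign government bonds by domestic residents 1907.5, inward foreign direct investment in the manufacturing sector 895.2; capital account: debt forgiveness received from foreign official creditors 102.6, acquisition of foreign patents and trademarks (non-produced assets) 130.0, sale of embassy land to a foreign government 157.7.)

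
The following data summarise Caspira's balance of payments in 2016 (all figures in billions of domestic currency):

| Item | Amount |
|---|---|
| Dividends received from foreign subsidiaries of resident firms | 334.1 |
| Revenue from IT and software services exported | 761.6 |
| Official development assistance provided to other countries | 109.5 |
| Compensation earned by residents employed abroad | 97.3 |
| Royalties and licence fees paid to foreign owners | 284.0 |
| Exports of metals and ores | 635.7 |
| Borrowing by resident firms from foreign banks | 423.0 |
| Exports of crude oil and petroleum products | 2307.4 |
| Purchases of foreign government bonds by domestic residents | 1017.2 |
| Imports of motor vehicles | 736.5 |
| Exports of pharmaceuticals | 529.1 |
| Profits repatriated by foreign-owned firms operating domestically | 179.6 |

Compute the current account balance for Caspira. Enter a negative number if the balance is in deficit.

3355.6

Goods: 529.1 - 736.5 + 635.7 + 2307.4 = 2735.7
Services: -284.0 + 761.6 = 477.6
Primary income: -179.6 + 97.3 + 334.1 = 251.8
Secondary income: -109.5
Current account = 2735.7 + 477.6 + 251.8 + (-109.5) = 3355.6
(Excluded from the current account — financial account: borrowing by resident firms from foreign banks 423.0, purchases of foreign government bonds by domestic residents 1017.2.)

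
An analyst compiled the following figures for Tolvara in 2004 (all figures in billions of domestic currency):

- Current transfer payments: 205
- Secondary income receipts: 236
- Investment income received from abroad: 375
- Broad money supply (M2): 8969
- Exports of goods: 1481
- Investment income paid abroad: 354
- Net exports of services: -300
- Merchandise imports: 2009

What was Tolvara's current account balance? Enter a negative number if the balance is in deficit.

-776

Goods balance = 1481 - 2009 = -528
Services balance = -300
Trade balance (goods + services) = -528 + (-300) = -828
Net primary income = 375 - 354 = 21
Net secondary income = 236 - 205 = 31
Current account = -828 + 21 + 31 = -776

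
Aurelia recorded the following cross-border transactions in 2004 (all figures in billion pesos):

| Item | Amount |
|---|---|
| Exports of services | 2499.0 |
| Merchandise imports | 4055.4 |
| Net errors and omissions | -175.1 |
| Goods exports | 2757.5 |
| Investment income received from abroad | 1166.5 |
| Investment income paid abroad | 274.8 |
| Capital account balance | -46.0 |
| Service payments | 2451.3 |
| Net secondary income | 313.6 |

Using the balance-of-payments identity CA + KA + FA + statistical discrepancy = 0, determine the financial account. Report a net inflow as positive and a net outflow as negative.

Goods balance = 2757.5 - 4055.4 = -1297.9
Services balance = 2499.0 - 2451.3 = 47.7
Trade balance (goods + services) = -1297.9 + 47.7 = -1250.2
Net primary income = 1166.5 - 274.8 = 891.7
Net secondary income = 313.6
Current account = -1250.2 + 891.7 + 313.6 = -44.9
Financial account = -(-44.9 + (-46.0) + (-175.1)) = 266.0

266.0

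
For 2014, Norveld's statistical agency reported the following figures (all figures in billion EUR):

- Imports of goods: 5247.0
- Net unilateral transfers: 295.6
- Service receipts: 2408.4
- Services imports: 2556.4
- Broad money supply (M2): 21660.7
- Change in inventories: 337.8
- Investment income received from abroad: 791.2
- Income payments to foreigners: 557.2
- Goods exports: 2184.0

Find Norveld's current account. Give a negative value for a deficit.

Goods balance = 2184.0 - 5247.0 = -3063.0
Services balance = 2408.4 - 2556.4 = -148.0
Trade balance (goods + services) = -3063.0 + (-148.0) = -3211.0
Net primary income = 791.2 - 557.2 = 234.0
Net secondary income = 295.6
Current account = -3211.0 + 234.0 + 295.6 = -2681.4

-2681.4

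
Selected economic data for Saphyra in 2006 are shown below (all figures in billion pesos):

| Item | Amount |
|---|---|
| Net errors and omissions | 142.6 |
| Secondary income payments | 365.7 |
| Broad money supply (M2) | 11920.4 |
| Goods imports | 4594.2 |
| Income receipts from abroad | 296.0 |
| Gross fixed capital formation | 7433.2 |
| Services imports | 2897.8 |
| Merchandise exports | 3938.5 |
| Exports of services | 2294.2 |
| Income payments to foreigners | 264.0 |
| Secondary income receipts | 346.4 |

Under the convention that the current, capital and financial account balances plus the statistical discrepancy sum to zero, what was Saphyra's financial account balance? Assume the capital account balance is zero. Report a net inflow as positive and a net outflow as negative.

Goods balance = 3938.5 - 4594.2 = -655.7
Services balance = 2294.2 - 2897.8 = -603.6
Trade balance (goods + services) = -655.7 + (-603.6) = -1259.3
Net primary income = 296.0 - 264.0 = 32.0
Net secondary income = 346.4 - 365.7 = -19.3
Current account = -1259.3 + 32.0 + (-19.3) = -1246.6
Financial account = -(-1246.6 + 142.6) = 1104.0

1104.0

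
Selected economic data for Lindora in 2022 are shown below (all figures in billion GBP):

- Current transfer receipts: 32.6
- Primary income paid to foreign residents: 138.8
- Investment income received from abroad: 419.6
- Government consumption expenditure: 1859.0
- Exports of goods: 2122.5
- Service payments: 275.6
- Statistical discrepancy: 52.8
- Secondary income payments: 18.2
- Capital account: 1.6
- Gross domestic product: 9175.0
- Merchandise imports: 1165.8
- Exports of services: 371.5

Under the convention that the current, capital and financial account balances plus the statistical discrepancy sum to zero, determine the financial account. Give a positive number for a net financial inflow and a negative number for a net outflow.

-1402.2

Goods balance = 2122.5 - 1165.8 = 956.7
Services balance = 371.5 - 275.6 = 95.9
Trade balance (goods + services) = 956.7 + 95.9 = 1052.6
Net primary income = 419.6 - 138.8 = 280.8
Net secondary income = 32.6 - 18.2 = 14.4
Current account = 1052.6 + 280.8 + 14.4 = 1347.8
Financial account = -(1347.8 + 1.6 + 52.8) = -1402.2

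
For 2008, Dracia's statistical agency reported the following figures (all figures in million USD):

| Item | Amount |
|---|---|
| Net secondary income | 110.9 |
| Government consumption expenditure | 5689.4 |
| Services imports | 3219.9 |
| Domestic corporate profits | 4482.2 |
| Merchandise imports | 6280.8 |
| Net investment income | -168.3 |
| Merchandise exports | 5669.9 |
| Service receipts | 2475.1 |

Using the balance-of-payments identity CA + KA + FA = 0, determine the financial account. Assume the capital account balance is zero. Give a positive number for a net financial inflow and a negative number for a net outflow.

1413.1

Goods balance = 5669.9 - 6280.8 = -610.9
Services balance = 2475.1 - 3219.9 = -744.8
Trade balance (goods + services) = -610.9 + (-744.8) = -1355.7
Net primary income = -168.3
Net secondary income = 110.9
Current account = -1355.7 + (-168.3) + 110.9 = -1413.1
Financial account = -(-1413.1) = 1413.1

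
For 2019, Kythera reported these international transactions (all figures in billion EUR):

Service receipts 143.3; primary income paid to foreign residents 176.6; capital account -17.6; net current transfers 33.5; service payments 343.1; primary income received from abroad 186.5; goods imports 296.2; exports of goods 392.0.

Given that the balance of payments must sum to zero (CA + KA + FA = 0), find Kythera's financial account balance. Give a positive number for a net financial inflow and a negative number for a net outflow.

78.2

Goods balance = 392.0 - 296.2 = 95.8
Services balance = 143.3 - 343.1 = -199.8
Trade balance (goods + services) = 95.8 + (-199.8) = -104.0
Net primary income = 186.5 - 176.6 = 9.9
Net secondary income = 33.5
Current account = -104.0 + 9.9 + 33.5 = -60.6
Financial account = -(-60.6 + (-17.6)) = 78.2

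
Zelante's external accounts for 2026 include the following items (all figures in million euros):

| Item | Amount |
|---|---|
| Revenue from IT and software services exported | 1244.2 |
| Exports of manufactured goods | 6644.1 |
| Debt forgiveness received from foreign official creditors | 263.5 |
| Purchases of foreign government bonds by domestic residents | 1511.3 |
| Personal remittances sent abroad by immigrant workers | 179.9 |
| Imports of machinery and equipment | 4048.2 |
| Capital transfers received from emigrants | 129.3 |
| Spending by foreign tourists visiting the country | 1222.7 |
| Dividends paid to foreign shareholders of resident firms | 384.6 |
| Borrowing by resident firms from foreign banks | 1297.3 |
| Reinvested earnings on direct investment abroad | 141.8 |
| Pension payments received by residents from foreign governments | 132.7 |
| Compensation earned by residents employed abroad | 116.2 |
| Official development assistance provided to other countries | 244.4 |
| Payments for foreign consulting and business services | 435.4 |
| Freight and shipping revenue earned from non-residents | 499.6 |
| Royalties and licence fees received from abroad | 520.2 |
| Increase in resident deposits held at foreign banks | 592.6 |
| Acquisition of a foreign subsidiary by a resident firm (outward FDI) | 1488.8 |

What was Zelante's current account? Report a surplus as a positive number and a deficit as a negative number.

5229.0

Goods: -4048.2 + 6644.1 = 2595.9
Services: -435.4 + 520.2 + 1222.7 + 499.6 + 1244.2 = 3051.3
Primary income: 141.8 - 384.6 + 116.2 = -126.6
Secondary income: 132.7 - 179.9 - 244.4 = -291.6
Current account = 2595.9 + 3051.3 + (-126.6) + (-291.6) = 5229.0
(Excluded from the current account — capital account: debt forgiveness received from foreign official creditors 263.5, capital transfers received from emigrants 129.3; financial account: purchases of foreign government bonds by domestic residents 1511.3, borrowing by resident firms from foreign banks 1297.3, increase in resident deposits held at foreign banks 592.6, acquisition of a foreign subsidiary by a resident firm (outward FDI) 1488.8.)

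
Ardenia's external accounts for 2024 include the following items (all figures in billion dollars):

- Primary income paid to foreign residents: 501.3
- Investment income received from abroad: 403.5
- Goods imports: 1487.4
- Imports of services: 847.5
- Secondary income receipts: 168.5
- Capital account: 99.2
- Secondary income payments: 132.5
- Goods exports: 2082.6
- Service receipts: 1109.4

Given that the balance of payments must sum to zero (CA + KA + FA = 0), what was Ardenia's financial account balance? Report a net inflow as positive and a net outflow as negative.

-894.5

Goods balance = 2082.6 - 1487.4 = 595.2
Services balance = 1109.4 - 847.5 = 261.9
Trade balance (goods + services) = 595.2 + 261.9 = 857.1
Net primary income = 403.5 - 501.3 = -97.8
Net secondary income = 168.5 - 132.5 = 36.0
Current account = 857.1 + (-97.8) + 36.0 = 795.3
Financial account = -(795.3 + 99.2) = -894.5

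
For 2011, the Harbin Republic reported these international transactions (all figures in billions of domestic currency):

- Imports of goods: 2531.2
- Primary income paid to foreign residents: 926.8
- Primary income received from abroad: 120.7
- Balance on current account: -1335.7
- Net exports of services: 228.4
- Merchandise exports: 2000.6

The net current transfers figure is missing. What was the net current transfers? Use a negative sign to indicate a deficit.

Current account = goods balance + services balance + net primary income + net secondary income
Sum of the known components = -1108.3
Net current transfers = CA - (known components) = -1335.7 - (-1108.3) = -227.4

-227.4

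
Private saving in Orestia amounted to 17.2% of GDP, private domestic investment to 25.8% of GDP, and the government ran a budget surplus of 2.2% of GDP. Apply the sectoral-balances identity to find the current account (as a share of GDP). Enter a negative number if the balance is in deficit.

-6.4

By the sectoral-balances identity, CA = (S_private - I) + (T - G).
Private balance = 17.2 - 25.8 = -8.6
Government balance (T - G) = 2.2
CA = -8.6 + 2.2 = -6.4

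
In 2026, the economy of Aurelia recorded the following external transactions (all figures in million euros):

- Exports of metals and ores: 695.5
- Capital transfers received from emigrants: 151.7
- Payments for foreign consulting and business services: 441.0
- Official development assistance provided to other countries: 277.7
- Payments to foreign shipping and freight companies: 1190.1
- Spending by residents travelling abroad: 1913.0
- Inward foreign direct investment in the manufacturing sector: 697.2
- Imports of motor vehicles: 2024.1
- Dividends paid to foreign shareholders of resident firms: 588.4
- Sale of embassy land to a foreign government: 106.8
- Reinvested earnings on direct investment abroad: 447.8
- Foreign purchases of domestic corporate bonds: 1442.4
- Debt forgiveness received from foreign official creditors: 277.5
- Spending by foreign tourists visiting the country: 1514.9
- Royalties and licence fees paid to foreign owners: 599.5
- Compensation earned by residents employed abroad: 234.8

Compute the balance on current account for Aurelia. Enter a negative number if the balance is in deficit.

-4140.8

Goods: 695.5 - 2024.1 = -1328.6
Services: 1514.9 - 441.0 - 1190.1 - 599.5 - 1913.0 = -2628.7
Primary income: 447.8 + 234.8 - 588.4 = 94.2
Secondary income: -277.7
Current account = (-1328.6) + (-2628.7) + 94.2 + (-277.7) = -4140.8
(Excluded from the current account — capital account: capital transfers received from emigrants 151.7, sale of embassy land to a foreign government 106.8, debt forgiveness received from foreign official creditors 277.5; financial account: inward foreign direct investment in the manufacturing sector 697.2, foreign purchases of domestic corporate bonds 1442.4.)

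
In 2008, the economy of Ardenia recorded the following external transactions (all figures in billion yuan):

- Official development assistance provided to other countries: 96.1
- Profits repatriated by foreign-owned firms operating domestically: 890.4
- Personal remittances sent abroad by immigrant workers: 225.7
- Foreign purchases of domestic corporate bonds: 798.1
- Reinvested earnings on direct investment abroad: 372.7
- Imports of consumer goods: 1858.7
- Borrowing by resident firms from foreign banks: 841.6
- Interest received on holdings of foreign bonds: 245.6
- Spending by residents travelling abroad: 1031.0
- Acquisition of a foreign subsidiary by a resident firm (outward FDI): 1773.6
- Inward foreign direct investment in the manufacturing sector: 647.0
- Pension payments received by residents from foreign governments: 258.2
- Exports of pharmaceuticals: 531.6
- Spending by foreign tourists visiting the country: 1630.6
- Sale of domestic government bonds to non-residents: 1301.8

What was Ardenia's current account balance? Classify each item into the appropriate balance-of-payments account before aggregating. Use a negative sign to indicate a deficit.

-1063.2

Goods: 531.6 - 1858.7 = -1327.1
Services: 1630.6 - 1031.0 = 599.6
Primary income: 372.7 - 890.4 + 245.6 = -272.1
Secondary income: 258.2 - 225.7 - 96.1 = -63.6
Current account = (-1327.1) + 599.6 + (-272.1) + (-63.6) = -1063.2
(Excluded from the current account — financial account: foreign purchases of domestic corporate bonds 798.1, borrowing by resident firms from foreign banks 841.6, acquisition of a foreign subsidiary by a resident firm (outward FDI) 1773.6, inward foreign direct investment in the manufacturing sector 647.0, sale of domestic government bonds to non-residents 1301.8.)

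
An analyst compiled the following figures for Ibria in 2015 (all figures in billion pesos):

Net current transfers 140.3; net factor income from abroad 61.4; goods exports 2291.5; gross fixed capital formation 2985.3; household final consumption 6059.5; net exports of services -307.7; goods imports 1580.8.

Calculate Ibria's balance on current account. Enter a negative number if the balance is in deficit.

Goods balance = 2291.5 - 1580.8 = 710.7
Services balance = -307.7
Trade balance (goods + services) = 710.7 + (-307.7) = 403.0
Net primary income = 61.4
Net secondary income = 140.3
Current account = 403.0 + 61.4 + 140.3 = 604.7

604.7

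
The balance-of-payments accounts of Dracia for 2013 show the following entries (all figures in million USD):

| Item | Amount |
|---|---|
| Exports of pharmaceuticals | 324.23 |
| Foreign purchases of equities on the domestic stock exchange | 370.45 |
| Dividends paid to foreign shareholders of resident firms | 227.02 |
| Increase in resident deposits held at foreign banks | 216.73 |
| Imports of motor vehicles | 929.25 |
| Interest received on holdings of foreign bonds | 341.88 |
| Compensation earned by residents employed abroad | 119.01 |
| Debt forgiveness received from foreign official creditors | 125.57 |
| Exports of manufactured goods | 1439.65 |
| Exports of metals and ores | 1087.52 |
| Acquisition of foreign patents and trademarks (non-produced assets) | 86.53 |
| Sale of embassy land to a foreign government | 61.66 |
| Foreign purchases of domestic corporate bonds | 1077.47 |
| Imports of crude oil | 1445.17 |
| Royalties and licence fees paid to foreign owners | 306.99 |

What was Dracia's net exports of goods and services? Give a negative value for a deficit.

Goods: 1439.65 + 324.23 - 929.25 + 1087.52 - 1445.17 = 476.98
Services: -306.99
Trade balance = 476.98 + (-306.99) = 169.99
(Excluded from the trade balance — financial account: foreign purchases of equities on the domestic stock exchange 370.45, increase in resident deposits held at foreign banks 216.73, foreign purchases of domestic corporate bonds 1077.47; primary income: dividends paid to foreign shareholders of resident firms 227.02, interest received on holdings of foreign bonds 341.88, compensation earned by residents employed abroad 119.01; capital account: debt forgiveness received from foreign official creditors 125.57, acquisition of foreign patents and trademarks (non-produced assets) 86.53, sale of embassy land to a foreign government 61.66.)

169.99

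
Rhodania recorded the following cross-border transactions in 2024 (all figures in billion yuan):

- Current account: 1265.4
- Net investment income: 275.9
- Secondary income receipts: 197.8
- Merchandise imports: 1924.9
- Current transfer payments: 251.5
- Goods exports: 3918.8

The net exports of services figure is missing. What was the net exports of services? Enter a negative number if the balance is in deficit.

Current account = goods balance + services balance + net primary income + net secondary income
Sum of the known components = 2216.1
Net exports of services = CA - (known components) = 1265.4 - 2216.1 = -950.7

-950.7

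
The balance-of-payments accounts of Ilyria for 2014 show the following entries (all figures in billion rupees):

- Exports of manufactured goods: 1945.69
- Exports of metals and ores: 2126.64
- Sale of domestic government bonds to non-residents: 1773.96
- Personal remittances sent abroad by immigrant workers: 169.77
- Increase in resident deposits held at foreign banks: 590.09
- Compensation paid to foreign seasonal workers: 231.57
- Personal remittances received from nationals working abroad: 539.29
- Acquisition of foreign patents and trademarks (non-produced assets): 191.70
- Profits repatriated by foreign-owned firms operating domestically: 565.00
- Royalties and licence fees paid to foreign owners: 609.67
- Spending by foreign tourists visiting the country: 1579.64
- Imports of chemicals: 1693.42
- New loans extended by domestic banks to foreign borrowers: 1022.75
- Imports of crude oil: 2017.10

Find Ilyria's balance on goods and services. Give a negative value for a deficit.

Goods: 1945.69 - 1693.42 - 2017.10 + 2126.64 = 361.81
Services: -609.67 + 1579.64 = 969.97
Trade balance = 361.81 + 969.97 = 1331.78
(Excluded from the trade balance — financial account: sale of domestic government bonds to non-residents 1773.96, increase in resident deposits held at foreign banks 590.09, new loans extended by domestic banks to foreign borrowers 1022.75; secondary income: personal remittances sent abroad by immigrant workers 169.77, personal remittances received from nationals working abroad 539.29; primary income: compensation paid to foreign seasonal workers 231.57, profits repatriated by foreign-owned firms operating domestically 565.00; capital account: acquisition of foreign patents and trademarks (non-produced assets) 191.70.)

1331.78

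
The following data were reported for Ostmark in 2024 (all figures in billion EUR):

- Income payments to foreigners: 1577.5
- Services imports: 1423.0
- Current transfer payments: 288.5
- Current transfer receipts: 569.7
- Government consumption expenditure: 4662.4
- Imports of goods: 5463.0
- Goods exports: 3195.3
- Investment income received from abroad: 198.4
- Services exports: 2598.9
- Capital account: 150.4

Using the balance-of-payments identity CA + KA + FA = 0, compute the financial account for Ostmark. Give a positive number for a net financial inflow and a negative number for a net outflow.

Goods balance = 3195.3 - 5463.0 = -2267.7
Services balance = 2598.9 - 1423.0 = 1175.9
Trade balance (goods + services) = -2267.7 + 1175.9 = -1091.8
Net primary income = 198.4 - 1577.5 = -1379.1
Net secondary income = 569.7 - 288.5 = 281.2
Current account = -1091.8 + (-1379.1) + 281.2 = -2189.7
Financial account = -(-2189.7 + 150.4) = 2039.3

2039.3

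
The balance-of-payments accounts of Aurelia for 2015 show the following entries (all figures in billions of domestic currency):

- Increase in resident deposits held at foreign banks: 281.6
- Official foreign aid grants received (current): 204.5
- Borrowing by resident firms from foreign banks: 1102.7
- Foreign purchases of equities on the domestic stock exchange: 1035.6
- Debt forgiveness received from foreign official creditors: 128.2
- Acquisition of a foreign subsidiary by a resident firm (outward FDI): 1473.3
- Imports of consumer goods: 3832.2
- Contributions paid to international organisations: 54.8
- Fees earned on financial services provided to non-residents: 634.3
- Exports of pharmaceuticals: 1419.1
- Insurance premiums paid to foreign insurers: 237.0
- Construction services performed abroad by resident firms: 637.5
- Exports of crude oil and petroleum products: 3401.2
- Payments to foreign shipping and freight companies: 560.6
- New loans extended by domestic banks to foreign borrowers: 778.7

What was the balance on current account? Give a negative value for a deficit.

1612.0

Goods: 1419.1 + 3401.2 - 3832.2 = 988.1
Services: -237.0 + 637.5 + 634.3 - 560.6 = 474.2
Secondary income: -54.8 + 204.5 = 149.7
Current account = 988.1 + 474.2 + 149.7 = 1612.0
(Excluded from the current account — financial account: increase in resident deposits held at foreign banks 281.6, borrowing by resident firms from foreign banks 1102.7, foreign purchases of equities on the domestic stock exchange 1035.6, acquisition of a foreign subsidiary by a resident firm (outward FDI) 1473.3, new loans extended by domestic banks to foreign borrowers 778.7; capital account: debt forgiveness received from foreign official creditors 128.2.)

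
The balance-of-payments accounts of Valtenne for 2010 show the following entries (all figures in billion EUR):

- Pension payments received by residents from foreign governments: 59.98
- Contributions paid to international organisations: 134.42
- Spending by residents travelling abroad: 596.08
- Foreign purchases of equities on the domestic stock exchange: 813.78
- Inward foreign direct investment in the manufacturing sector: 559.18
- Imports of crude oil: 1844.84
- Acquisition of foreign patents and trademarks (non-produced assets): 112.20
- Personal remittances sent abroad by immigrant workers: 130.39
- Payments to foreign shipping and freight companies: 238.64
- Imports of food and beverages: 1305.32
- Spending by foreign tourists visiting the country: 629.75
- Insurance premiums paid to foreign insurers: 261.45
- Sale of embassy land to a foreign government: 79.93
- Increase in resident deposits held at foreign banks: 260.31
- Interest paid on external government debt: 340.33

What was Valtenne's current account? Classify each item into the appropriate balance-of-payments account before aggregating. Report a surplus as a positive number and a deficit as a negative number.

-4161.74

Goods: -1844.84 - 1305.32 = -3150.16
Services: -261.45 - 596.08 - 238.64 + 629.75 = -466.42
Primary income: -340.33
Secondary income: -134.42 - 130.39 + 59.98 = -204.83
Current account = (-3150.16) + (-466.42) + (-340.33) + (-204.83) = -4161.74
(Excluded from the current account — financial account: foreign purchases of equities on the domestic stock exchange 813.78, inward foreign direct investment in the manufacturing sector 559.18, increase in resident deposits held at foreign banks 260.31; capital account: acquisition of foreign patents and trademarks (non-produced assets) 112.20, sale of embassy land to a foreign government 79.93.)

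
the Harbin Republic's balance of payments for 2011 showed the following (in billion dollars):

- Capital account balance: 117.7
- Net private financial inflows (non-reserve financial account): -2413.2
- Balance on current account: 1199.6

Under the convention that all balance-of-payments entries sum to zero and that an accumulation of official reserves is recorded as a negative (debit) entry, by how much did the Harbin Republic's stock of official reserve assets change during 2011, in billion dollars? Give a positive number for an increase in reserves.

Official reserve transactions balance = -(1199.6 + 117.7 + (-2413.2)) = 1095.9
An accumulation of reserves is recorded as a debit (negative entry), so the change in the stock of reserves is the negative of that balance.
Change in official reserves = -(1095.9) = -1095.9

-1095.9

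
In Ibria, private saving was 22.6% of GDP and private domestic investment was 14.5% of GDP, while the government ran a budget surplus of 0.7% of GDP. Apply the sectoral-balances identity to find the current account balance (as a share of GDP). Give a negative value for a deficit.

8.8

By the sectoral-balances identity, CA = (S_private - I) + (T - G).
Private balance = 22.6 - 14.5 = 8.1
Government balance (T - G) = 0.7
CA = 8.1 + 0.7 = 8.8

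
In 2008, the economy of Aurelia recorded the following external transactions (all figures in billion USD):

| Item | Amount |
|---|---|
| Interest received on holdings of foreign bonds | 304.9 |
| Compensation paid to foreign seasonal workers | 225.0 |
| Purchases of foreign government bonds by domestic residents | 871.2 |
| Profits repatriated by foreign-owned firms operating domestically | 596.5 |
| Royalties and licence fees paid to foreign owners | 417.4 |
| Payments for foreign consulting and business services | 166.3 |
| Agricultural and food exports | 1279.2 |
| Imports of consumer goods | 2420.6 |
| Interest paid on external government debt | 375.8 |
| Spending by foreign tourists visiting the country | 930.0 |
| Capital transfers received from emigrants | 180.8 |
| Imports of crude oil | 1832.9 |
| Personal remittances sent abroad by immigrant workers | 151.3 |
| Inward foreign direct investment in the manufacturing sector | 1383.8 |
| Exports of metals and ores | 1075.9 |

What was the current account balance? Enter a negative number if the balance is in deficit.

Goods: 1279.2 + 1075.9 - 1832.9 - 2420.6 = -1898.4
Services: -166.3 + 930.0 - 417.4 = 346.3
Primary income: -375.8 - 225.0 - 596.5 + 304.9 = -892.4
Secondary income: -151.3
Current account = (-1898.4) + 346.3 + (-892.4) + (-151.3) = -2595.8
(Excluded from the current account — financial account: purchases of foreign government bonds by domestic residents 871.2, inward foreign direct investment in the manufacturing sector 1383.8; capital account: capital transfers received from emigrants 180.8.)

-2595.8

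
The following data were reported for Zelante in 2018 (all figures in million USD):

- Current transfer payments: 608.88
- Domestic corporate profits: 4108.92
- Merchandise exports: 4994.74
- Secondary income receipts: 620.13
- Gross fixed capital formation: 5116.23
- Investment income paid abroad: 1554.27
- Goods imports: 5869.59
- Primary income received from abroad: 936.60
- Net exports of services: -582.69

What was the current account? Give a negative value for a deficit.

Goods balance = 4994.74 - 5869.59 = -874.85
Services balance = -582.69
Trade balance (goods + services) = -874.85 + (-582.69) = -1457.54
Net primary income = 936.60 - 1554.27 = -617.67
Net secondary income = 620.13 - 608.88 = 11.25
Current account = -1457.54 + (-617.67) + 11.25 = -2063.96

-2063.96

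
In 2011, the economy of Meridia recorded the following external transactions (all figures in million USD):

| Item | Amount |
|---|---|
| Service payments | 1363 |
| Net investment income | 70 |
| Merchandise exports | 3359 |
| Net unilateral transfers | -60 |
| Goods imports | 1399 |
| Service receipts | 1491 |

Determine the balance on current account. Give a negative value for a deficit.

Goods balance = 3359 - 1399 = 1960
Services balance = 1491 - 1363 = 128
Trade balance (goods + services) = 1960 + 128 = 2088
Net primary income = 70
Net secondary income = -60
Current account = 2088 + 70 + (-60) = 2098

2098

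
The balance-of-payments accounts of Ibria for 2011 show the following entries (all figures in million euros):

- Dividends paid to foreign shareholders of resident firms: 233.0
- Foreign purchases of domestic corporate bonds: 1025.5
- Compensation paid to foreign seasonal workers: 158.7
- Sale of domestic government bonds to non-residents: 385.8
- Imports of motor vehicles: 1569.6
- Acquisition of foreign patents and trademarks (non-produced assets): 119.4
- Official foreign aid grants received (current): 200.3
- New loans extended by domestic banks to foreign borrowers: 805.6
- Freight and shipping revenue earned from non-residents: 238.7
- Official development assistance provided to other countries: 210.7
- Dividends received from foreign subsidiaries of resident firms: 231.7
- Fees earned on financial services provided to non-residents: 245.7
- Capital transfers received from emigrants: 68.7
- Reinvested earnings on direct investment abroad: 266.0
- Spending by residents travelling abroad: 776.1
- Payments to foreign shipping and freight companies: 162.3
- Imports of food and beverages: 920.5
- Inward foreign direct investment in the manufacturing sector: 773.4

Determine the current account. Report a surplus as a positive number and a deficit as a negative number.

-2848.5

Goods: -1569.6 - 920.5 = -2490.1
Services: 238.7 - 776.1 + 245.7 - 162.3 = -454.0
Primary income: 266.0 + 231.7 - 233.0 - 158.7 = 106.0
Secondary income: 200.3 - 210.7 = -10.4
Current account = (-2490.1) + (-454.0) + 106.0 + (-10.4) = -2848.5
(Excluded from the current account — financial account: foreign purchases of domestic corporate bonds 1025.5, sale of domestic government bonds to non-residents 385.8, new loans extended by domestic banks to foreign borrowers 805.6, inward foreign direct investment in the manufacturing sector 773.4; capital account: acquisition of foreign patents and trademarks (non-produced assets) 119.4, capital transfers received from emigrants 68.7.)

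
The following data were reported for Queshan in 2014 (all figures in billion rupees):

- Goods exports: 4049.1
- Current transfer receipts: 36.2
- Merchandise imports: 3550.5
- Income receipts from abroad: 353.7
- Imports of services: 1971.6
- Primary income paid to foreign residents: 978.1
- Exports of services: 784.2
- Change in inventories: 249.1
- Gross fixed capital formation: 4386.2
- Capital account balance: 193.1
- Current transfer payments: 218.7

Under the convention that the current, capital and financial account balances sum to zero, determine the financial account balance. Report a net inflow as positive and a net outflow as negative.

1302.6

Goods balance = 4049.1 - 3550.5 = 498.6
Services balance = 784.2 - 1971.6 = -1187.4
Trade balance (goods + services) = 498.6 + (-1187.4) = -688.8
Net primary income = 353.7 - 978.1 = -624.4
Net secondary income = 36.2 - 218.7 = -182.5
Current account = -688.8 + (-624.4) + (-182.5) = -1495.7
Financial account = -(-1495.7 + 193.1) = 1302.6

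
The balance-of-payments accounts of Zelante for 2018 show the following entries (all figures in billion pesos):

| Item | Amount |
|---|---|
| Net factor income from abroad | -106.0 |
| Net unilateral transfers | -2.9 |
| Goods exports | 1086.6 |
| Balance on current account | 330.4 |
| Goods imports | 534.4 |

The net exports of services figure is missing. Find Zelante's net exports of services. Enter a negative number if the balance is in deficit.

-112.9

Current account = goods balance + services balance + net primary income + net secondary income
Sum of the known components = 443.3
Net exports of services = CA - (known components) = 330.4 - 443.3 = -112.9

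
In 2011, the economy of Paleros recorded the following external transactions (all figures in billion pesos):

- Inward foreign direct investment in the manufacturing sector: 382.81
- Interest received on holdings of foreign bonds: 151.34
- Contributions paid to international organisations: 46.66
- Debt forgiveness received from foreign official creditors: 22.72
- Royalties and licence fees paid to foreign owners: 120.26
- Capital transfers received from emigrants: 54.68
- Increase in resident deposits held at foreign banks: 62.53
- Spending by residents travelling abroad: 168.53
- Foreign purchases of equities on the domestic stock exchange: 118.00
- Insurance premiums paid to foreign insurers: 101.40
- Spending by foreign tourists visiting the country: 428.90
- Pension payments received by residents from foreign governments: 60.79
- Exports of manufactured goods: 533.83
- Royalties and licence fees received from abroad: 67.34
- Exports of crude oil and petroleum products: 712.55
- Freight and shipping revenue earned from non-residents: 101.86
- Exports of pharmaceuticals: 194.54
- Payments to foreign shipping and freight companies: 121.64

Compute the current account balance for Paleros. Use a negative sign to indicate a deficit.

1692.66

Goods: 533.83 + 194.54 + 712.55 = 1440.92
Services: 101.86 - 121.64 - 168.53 + 428.90 + 67.34 - 120.26 - 101.40 = 86.27
Primary income: 151.34
Secondary income: 60.79 - 46.66 = 14.13
Current account = 1440.92 + 86.27 + 151.34 + 14.13 = 1692.66
(Excluded from the current account — financial account: inward foreign direct investment in the manufacturing sector 382.81, increase in resident deposits held at foreign banks 62.53, foreign purchases of equities on the domestic stock exchange 118.00; capital account: debt forgiveness received from foreign official creditors 22.72, capital transfers received from emigrants 54.68.)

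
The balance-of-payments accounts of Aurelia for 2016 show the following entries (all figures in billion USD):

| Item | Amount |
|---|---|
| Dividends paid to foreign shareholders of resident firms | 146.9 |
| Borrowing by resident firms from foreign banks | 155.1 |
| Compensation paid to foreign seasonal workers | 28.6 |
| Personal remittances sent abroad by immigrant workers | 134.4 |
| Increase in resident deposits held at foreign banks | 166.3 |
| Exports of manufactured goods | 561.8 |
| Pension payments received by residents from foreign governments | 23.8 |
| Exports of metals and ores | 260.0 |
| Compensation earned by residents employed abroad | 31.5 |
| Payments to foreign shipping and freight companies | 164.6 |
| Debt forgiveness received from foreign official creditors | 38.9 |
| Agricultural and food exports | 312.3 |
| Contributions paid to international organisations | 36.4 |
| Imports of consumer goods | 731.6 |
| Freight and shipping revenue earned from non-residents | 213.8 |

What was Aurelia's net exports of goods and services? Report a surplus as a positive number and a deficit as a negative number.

451.7

Goods: 312.3 - 731.6 + 260.0 + 561.8 = 402.5
Services: 213.8 - 164.6 = 49.2
Trade balance = 402.5 + 49.2 = 451.7
(Excluded from the trade balance — primary income: dividends paid to foreign shareholders of resident firms 146.9, compensation paid to foreign seasonal workers 28.6, compensation earned by residents employed abroad 31.5; financial account: borrowing by resident firms from foreign banks 155.1, increase in resident deposits held at foreign banks 166.3; secondary income: personal remittances sent abroad by immigrant workers 134.4, pension payments received by residents from foreign governments 23.8, contributions paid to international organisations 36.4; capital account: debt forgiveness received from foreign official creditors 38.9.)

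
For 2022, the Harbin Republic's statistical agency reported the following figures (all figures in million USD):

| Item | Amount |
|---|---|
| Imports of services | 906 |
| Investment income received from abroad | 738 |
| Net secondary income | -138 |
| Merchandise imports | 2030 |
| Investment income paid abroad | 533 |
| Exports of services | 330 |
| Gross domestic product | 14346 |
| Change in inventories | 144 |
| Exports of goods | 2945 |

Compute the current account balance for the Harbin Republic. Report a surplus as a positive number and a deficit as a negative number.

406

Goods balance = 2945 - 2030 = 915
Services balance = 330 - 906 = -576
Trade balance (goods + services) = 915 + (-576) = 339
Net primary income = 738 - 533 = 205
Net secondary income = -138
Current account = 339 + 205 + (-138) = 406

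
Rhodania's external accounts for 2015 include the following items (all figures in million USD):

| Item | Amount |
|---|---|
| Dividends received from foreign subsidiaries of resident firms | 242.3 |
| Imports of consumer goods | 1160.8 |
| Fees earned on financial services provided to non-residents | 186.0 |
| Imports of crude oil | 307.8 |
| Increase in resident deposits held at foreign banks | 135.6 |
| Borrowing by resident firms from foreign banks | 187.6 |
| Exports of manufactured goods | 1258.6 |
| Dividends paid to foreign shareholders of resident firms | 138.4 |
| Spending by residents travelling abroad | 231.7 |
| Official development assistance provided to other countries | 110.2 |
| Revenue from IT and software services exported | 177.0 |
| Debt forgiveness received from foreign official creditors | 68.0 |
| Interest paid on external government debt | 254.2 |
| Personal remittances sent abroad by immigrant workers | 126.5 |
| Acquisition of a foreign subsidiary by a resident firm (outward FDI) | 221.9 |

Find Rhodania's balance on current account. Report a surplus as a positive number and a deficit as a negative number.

Goods: -1160.8 - 307.8 + 1258.6 = -210.0
Services: 177.0 - 231.7 + 186.0 = 131.3
Primary income: 242.3 - 254.2 - 138.4 = -150.3
Secondary income: -126.5 - 110.2 = -236.7
Current account = (-210.0) + 131.3 + (-150.3) + (-236.7) = -465.7
(Excluded from the current account — financial account: increase in resident deposits held at foreign banks 135.6, borrowing by resident firms from foreign banks 187.6, acquisition of a foreign subsidiary by a resident firm (outward FDI) 221.9; capital account: debt forgiveness received from foreign official creditors 68.0.)

-465.7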